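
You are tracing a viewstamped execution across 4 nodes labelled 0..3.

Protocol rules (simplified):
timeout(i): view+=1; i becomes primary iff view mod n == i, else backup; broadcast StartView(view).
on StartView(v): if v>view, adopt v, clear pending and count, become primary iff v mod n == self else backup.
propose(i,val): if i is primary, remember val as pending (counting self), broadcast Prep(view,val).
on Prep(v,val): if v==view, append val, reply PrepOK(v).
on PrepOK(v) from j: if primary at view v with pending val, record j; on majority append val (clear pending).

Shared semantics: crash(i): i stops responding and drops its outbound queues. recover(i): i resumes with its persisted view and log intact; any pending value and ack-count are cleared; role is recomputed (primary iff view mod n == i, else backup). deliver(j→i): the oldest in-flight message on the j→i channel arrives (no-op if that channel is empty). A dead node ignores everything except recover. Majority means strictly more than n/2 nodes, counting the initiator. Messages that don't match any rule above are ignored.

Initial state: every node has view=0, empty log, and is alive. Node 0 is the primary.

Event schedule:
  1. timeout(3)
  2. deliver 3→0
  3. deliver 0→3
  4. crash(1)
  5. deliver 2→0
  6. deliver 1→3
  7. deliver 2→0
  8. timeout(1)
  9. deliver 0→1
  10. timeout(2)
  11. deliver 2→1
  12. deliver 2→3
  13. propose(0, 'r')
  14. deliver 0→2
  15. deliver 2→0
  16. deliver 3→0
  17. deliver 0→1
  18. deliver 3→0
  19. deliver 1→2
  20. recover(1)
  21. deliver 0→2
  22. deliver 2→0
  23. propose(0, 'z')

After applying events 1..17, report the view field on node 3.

1

[1] timeout(3) → N3(back v1 [-])
[2] deliver 3→0 → N0(back v1 [-])
[3] deliver 0→3 → ∅
[4] crash(1) → N1(✗back v0 [-])
[5] deliver 2→0 → ∅
[6] deliver 1→3 → ∅
[7] deliver 2→0 → ∅
[8] timeout(1) → ∅
[9] deliver 0→1 → ∅
[10] timeout(2) → N2(back v1 [-])
[11] deliver 2→1 → ∅
[12] deliver 2→3 → ∅
[13] propose(0,'r') → ∅
[14] deliver 0→2 → ∅
[15] deliver 2→0 → ∅
[16] deliver 3→0 → ∅
[17] deliver 0→1 → ∅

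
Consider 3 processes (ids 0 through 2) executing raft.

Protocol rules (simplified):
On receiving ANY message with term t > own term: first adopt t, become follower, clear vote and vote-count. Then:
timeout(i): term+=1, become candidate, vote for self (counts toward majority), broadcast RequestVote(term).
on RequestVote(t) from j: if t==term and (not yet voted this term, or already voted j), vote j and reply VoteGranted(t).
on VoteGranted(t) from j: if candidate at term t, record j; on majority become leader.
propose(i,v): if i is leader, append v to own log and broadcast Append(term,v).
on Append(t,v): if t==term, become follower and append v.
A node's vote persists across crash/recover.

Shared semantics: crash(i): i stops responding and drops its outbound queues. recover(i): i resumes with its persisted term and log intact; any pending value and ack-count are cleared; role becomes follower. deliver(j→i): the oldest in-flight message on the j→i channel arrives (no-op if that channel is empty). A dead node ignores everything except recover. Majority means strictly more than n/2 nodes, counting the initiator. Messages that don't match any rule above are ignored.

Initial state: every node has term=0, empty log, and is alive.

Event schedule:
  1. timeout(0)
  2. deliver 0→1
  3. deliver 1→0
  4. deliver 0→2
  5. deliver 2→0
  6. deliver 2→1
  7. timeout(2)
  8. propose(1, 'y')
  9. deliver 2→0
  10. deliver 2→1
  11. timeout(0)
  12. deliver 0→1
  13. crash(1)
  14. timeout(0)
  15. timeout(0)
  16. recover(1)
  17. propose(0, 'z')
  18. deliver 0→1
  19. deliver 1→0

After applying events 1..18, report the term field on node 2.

after 1 — timeout(0): n0:cand/t1/[-]
after 2 — deliver 0→1: n1:foll/t1/[-]
after 3 — deliver 1→0: n0:lead/t1/[-]
after 4 — deliver 0→2: n2:foll/t1/[-]
after 5 — deliver 2→0: ·
after 6 — deliver 2→1: ·
after 7 — timeout(2): n2:cand/t2/[-]
after 8 — propose(1,'y'): ·
after 9 — deliver 2→0: n0:foll/t2/[-]
after 10 — deliver 2→1: n1:foll/t2/[-]
after 11 — timeout(0): n0:cand/t3/[-]
after 12 — deliver 0→1: n1:foll/t3/[-]
after 13 — crash(1): n1:✗foll/t3/[-]
after 14 — timeout(0): n0:cand/t4/[-]
after 15 — timeout(0): n0:cand/t5/[-]
after 16 — recover(1): n1:foll/t3/[-]
after 17 — propose(0,'z'): ·
after 18 — deliver 0→1: n1:foll/t4/[-]

2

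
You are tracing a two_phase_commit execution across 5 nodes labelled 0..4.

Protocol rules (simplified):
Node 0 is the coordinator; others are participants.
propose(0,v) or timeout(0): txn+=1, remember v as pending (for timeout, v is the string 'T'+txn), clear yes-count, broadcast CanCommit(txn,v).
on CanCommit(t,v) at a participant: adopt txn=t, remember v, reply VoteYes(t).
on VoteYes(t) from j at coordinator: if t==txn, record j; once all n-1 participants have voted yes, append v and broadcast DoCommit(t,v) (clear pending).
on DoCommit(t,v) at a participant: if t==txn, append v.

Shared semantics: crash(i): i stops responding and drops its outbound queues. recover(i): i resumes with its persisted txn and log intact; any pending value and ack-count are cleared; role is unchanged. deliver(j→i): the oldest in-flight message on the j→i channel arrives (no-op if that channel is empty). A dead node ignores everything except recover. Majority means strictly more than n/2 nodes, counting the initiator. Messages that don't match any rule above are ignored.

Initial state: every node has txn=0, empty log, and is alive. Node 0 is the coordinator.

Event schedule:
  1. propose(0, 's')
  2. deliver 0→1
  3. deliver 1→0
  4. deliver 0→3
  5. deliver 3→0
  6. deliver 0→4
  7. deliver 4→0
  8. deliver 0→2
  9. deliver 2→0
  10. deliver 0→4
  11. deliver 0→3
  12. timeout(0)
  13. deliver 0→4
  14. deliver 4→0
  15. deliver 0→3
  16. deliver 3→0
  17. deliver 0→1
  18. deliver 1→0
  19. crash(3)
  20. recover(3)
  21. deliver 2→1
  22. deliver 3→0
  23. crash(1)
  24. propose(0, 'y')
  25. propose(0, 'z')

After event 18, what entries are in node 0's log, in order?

after 1 — propose(0,'s'): n0:coor/t1/[-]
after 2 — deliver 0→1: n1:part/t1/[-]
after 3 — deliver 1→0: ·
after 4 — deliver 0→3: n3:part/t1/[-]
after 5 — deliver 3→0: ·
after 6 — deliver 0→4: n4:part/t1/[-]
after 7 — deliver 4→0: ·
after 8 — deliver 0→2: n2:part/t1/[-]
after 9 — deliver 2→0: n0:coor/t1/[s]
after 10 — deliver 0→4: n4:part/t1/[s]
after 11 — deliver 0→3: n3:part/t1/[s]
after 12 — timeout(0): n0:coor/t2/[s]
after 13 — deliver 0→4: n4:part/t2/[s]
after 14 — deliver 4→0: ·
after 15 — deliver 0→3: n3:part/t2/[s]
after 16 — deliver 3→0: ·
after 17 — deliver 0→1: n1:part/t1/[s]
after 18 — deliver 1→0: ·

s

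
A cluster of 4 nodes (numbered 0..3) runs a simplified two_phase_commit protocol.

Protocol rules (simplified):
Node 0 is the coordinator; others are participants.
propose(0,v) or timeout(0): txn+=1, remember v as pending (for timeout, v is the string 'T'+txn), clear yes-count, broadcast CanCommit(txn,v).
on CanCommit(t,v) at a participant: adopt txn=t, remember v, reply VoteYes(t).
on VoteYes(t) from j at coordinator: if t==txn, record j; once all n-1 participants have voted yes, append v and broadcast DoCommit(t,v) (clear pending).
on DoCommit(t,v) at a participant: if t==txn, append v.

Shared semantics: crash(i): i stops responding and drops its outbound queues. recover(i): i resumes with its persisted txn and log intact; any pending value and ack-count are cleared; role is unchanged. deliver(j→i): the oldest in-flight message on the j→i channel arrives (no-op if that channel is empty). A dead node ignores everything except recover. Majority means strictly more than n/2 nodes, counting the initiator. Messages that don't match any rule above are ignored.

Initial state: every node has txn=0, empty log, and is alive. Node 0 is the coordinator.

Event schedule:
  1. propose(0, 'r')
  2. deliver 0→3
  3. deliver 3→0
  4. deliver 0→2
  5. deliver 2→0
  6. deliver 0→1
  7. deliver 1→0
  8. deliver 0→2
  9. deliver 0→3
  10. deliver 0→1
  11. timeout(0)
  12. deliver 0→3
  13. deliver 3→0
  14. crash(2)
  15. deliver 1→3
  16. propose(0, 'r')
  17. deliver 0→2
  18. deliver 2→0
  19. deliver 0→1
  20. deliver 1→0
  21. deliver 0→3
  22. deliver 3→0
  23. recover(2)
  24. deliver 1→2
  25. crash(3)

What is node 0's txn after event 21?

1. propose(0,'r'):  <0:coor t1 ->
2. deliver 0→3:  <3:part t1 ->
3. deliver 3→0:  nop
4. deliver 0→2:  <2:part t1 ->
5. deliver 2→0:  nop
6. deliver 0→1:  <1:part t1 ->
7. deliver 1→0:  <0:coor t1 r>
8. deliver 0→2:  <2:part t1 r>
9. deliver 0→3:  <3:part t1 r>
10. deliver 0→1:  <1:part t1 r>
11. timeout(0):  <0:coor t2 r>
12. deliver 0→3:  <3:part t2 r>
13. deliver 3→0:  nop
14. crash(2):  <2:✗part t1 r>
15. deliver 1→3:  nop
16. propose(0,'r'):  <0:coor t3 r>
17. deliver 0→2:  nop
18. deliver 2→0:  nop
19. deliver 0→1:  <1:part t2 r>
20. deliver 1→0:  nop
21. deliver 0→3:  <3:part t3 r>

3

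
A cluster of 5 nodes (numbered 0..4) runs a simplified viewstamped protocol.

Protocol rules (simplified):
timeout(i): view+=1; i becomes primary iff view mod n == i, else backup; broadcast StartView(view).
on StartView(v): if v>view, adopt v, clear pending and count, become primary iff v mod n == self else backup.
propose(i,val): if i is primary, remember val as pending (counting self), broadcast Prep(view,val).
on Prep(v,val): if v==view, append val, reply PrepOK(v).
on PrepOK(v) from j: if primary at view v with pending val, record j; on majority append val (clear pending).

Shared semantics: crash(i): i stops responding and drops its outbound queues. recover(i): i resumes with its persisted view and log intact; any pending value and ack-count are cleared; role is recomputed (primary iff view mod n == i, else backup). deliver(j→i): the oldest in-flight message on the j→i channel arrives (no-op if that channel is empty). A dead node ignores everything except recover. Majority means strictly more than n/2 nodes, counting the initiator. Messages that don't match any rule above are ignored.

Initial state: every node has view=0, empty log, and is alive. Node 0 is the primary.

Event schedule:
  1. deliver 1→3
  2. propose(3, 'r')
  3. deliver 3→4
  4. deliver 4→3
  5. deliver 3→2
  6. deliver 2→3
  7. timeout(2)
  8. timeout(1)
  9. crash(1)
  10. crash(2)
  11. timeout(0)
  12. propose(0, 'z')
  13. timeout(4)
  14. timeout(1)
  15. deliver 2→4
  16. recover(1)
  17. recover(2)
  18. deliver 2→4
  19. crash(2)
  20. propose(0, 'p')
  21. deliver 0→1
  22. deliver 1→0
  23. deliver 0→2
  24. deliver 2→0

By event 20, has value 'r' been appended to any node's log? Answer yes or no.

no

1. deliver 1→3:  nop
2. propose(3,'r'):  nop
3. deliver 3→4:  nop
4. deliver 4→3:  nop
5. deliver 3→2:  nop
6. deliver 2→3:  nop
7. timeout(2):  <2:back v1 ->
8. timeout(1):  <1:prim v1 ->
9. crash(1):  <1:✗prim v1 ->
10. crash(2):  <2:✗back v1 ->
11. timeout(0):  <0:back v1 ->
12. propose(0,'z'):  nop
13. timeout(4):  <4:back v1 ->
14. timeout(1):  nop
15. deliver 2→4:  nop
16. recover(1):  <1:prim v1 ->
17. recover(2):  <2:back v1 ->
18. deliver 2→4:  nop
19. crash(2):  <2:✗back v1 ->
20. propose(0,'p'):  nop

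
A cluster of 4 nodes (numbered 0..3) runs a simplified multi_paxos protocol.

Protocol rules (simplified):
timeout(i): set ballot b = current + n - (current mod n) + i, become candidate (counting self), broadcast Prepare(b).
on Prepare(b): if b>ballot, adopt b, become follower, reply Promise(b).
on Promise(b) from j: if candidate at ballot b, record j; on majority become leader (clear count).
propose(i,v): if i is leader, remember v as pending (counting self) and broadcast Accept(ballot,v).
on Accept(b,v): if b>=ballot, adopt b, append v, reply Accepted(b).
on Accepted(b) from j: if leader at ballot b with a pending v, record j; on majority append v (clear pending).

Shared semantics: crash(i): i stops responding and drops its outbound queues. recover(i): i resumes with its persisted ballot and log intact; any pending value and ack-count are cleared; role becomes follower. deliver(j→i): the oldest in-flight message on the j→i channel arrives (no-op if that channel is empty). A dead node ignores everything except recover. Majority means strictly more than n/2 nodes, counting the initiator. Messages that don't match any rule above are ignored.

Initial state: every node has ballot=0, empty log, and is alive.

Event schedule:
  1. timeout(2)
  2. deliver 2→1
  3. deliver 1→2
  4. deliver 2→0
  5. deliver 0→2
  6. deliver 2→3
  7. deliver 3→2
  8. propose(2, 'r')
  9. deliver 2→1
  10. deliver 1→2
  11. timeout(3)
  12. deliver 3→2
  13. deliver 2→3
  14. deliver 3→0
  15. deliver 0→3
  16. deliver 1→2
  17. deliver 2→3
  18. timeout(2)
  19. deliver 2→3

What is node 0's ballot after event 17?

1. timeout(2):  <2:cand b6 ->
2. deliver 2→1:  <1:foll b6 ->
3. deliver 1→2:  nop
4. deliver 2→0:  <0:foll b6 ->
5. deliver 0→2:  <2:lead b6 ->
6. deliver 2→3:  <3:foll b6 ->
7. deliver 3→2:  nop
8. propose(2,'r'):  nop
9. deliver 2→1:  <1:foll b6 r>
10. deliver 1→2:  nop
11. timeout(3):  <3:cand b11 ->
12. deliver 3→2:  <2:foll b11 ->
13. deliver 2→3:  nop
14. deliver 3→0:  <0:foll b11 ->
15. deliver 0→3:  nop
16. deliver 1→2:  nop
17. deliver 2→3:  <3:lead b11 ->

11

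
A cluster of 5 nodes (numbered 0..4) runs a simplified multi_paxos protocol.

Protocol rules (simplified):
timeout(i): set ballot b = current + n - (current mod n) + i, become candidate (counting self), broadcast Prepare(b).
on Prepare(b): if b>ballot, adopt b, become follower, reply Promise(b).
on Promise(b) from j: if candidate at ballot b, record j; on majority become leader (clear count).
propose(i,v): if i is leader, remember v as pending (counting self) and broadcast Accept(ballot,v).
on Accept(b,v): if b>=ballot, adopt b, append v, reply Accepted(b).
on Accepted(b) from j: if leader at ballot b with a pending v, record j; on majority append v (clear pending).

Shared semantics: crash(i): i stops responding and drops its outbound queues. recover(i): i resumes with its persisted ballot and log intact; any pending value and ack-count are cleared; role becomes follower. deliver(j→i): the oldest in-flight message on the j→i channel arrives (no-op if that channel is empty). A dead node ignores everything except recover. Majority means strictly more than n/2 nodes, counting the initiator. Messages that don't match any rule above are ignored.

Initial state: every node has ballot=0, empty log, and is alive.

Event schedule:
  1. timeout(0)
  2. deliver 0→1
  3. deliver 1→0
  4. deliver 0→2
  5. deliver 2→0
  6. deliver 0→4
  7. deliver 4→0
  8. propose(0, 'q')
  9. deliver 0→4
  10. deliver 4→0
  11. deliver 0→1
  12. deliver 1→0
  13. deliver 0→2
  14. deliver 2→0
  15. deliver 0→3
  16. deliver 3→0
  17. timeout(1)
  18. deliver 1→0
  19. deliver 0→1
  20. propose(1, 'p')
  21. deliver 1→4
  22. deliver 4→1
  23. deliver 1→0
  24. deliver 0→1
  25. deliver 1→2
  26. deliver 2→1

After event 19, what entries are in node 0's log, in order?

step 1 timeout(0): 0={cand,b=5,log=-}
step 2 deliver 0→1: 1={foll,b=5,log=-}
step 3 deliver 1→0: —
step 4 deliver 0→2: 2={foll,b=5,log=-}
step 5 deliver 2→0: 0={lead,b=5,log=-}
step 6 deliver 0→4: 4={foll,b=5,log=-}
step 7 deliver 4→0: —
step 8 propose(0,'q'): —
step 9 deliver 0→4: 4={foll,b=5,log=q}
step 10 deliver 4→0: —
step 11 deliver 0→1: 1={foll,b=5,log=q}
step 12 deliver 1→0: 0={lead,b=5,log=q}
step 13 deliver 0→2: 2={foll,b=5,log=q}
step 14 deliver 2→0: —
step 15 deliver 0→3: 3={foll,b=5,log=-}
step 16 deliver 3→0: —
step 17 timeout(1): 1={cand,b=11,log=q}
step 18 deliver 1→0: 0={foll,b=11,log=q}
step 19 deliver 0→1: —

q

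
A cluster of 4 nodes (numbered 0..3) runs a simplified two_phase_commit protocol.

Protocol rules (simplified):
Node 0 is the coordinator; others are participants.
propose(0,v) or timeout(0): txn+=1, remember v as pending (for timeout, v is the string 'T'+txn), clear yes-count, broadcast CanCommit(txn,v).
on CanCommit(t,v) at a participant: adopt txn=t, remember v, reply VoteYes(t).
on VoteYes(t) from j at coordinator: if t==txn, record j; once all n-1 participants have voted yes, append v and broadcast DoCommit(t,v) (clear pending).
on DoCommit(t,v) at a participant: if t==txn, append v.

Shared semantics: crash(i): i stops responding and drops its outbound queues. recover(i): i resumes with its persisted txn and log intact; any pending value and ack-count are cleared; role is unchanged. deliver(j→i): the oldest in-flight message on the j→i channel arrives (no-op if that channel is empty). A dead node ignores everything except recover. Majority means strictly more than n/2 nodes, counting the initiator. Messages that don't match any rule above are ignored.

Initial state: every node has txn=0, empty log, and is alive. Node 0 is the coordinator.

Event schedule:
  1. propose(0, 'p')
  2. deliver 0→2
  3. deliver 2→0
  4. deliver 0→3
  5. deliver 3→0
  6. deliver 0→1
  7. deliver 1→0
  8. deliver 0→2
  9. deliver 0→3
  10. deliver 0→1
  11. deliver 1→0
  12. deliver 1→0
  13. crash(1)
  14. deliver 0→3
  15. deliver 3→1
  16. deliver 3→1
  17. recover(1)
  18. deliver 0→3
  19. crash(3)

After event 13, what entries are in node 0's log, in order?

p

step 1 propose(0,'p'): 0={coor,t=1,log=-}
step 2 deliver 0→2: 2={part,t=1,log=-}
step 3 deliver 2→0: —
step 4 deliver 0→3: 3={part,t=1,log=-}
step 5 deliver 3→0: —
step 6 deliver 0→1: 1={part,t=1,log=-}
step 7 deliver 1→0: 0={coor,t=1,log=p}
step 8 deliver 0→2: 2={part,t=1,log=p}
step 9 deliver 0→3: 3={part,t=1,log=p}
step 10 deliver 0→1: 1={part,t=1,log=p}
step 11 deliver 1→0: —
step 12 deliver 1→0: —
step 13 crash(1): 1={✗part,t=1,log=p}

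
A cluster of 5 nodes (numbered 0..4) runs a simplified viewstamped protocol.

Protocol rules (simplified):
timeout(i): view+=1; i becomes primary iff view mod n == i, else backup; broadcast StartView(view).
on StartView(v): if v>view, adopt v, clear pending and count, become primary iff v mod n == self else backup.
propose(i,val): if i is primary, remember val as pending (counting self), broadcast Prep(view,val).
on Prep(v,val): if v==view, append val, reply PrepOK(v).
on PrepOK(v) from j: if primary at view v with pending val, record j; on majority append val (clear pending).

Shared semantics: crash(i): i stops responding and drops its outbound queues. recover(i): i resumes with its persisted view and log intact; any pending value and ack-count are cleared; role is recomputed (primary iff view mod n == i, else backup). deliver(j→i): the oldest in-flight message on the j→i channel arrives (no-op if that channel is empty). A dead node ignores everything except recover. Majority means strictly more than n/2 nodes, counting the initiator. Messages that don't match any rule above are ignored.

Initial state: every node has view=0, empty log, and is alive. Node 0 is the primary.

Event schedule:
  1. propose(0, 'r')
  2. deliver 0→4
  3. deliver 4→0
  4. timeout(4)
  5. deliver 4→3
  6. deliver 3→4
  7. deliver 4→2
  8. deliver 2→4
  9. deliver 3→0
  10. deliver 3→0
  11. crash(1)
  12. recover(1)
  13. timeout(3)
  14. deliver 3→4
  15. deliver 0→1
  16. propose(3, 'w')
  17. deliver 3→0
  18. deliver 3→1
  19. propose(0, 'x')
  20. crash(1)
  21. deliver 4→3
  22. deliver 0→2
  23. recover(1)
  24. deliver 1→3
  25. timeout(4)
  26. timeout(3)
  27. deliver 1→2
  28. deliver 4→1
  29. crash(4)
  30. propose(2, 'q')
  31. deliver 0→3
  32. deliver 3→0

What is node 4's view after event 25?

after 1 — propose(0,'r'): ·
after 2 — deliver 0→4: n4:back/v0/[r]
after 3 — deliver 4→0: ·
after 4 — timeout(4): n4:back/v1/[r]
after 5 — deliver 4→3: n3:back/v1/[-]
after 6 — deliver 3→4: ·
after 7 — deliver 4→2: n2:back/v1/[-]
after 8 — deliver 2→4: ·
after 9 — deliver 3→0: ·
after 10 — deliver 3→0: ·
after 11 — crash(1): n1:✗back/v0/[-]
after 12 — recover(1): n1:back/v0/[-]
after 13 — timeout(3): n3:back/v2/[-]
after 14 — deliver 3→4: n4:back/v2/[r]
after 15 — deliver 0→1: n1:back/v0/[r]
after 16 — propose(3,'w'): ·
after 17 — deliver 3→0: n0:back/v2/[-]
after 18 — deliver 3→1: n1:back/v2/[r]
after 19 — propose(0,'x'): ·
after 20 — crash(1): n1:✗back/v2/[r]
after 21 — deliver 4→3: ·
after 22 — deliver 0→2: ·
after 23 — recover(1): n1:back/v2/[r]
after 24 — deliver 1→3: ·
after 25 — timeout(4): n4:back/v3/[r]

3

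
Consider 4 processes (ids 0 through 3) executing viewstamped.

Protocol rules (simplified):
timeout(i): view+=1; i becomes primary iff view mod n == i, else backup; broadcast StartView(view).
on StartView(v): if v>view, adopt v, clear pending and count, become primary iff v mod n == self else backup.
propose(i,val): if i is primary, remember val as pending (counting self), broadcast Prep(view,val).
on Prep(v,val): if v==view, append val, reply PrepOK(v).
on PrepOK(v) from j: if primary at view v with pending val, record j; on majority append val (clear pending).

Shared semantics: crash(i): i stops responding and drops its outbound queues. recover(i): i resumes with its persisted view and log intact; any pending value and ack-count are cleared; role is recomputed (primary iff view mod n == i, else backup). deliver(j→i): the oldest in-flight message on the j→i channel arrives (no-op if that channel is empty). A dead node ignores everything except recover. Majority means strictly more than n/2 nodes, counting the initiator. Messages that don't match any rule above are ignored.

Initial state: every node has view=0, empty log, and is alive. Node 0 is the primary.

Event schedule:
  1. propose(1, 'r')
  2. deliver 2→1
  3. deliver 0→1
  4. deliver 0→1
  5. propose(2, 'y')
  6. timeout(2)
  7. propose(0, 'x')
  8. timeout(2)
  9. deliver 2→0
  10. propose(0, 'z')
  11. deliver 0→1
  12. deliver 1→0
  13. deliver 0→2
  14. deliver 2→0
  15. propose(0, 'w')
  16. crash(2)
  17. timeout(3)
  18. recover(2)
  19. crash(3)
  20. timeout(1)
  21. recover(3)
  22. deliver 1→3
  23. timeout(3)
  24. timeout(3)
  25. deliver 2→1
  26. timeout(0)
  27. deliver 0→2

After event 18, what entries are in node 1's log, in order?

x

[1] propose(1,'r') → ∅
[2] deliver 2→1 → ∅
[3] deliver 0→1 → ∅
[4] deliver 0→1 → ∅
[5] propose(2,'y') → ∅
[6] timeout(2) → N2(back v1 [-])
[7] propose(0,'x') → ∅
[8] timeout(2) → N2(prim v2 [-])
[9] deliver 2→0 → N0(back v1 [-])
[10] propose(0,'z') → ∅
[11] deliver 0→1 → N1(back v0 [x])
[12] deliver 1→0 → ∅
[13] deliver 0→2 → ∅
[14] deliver 2→0 → N0(back v2 [-])
[15] propose(0,'w') → ∅
[16] crash(2) → N2(✗prim v2 [-])
[17] timeout(3) → N3(back v1 [-])
[18] recover(2) → N2(prim v2 [-])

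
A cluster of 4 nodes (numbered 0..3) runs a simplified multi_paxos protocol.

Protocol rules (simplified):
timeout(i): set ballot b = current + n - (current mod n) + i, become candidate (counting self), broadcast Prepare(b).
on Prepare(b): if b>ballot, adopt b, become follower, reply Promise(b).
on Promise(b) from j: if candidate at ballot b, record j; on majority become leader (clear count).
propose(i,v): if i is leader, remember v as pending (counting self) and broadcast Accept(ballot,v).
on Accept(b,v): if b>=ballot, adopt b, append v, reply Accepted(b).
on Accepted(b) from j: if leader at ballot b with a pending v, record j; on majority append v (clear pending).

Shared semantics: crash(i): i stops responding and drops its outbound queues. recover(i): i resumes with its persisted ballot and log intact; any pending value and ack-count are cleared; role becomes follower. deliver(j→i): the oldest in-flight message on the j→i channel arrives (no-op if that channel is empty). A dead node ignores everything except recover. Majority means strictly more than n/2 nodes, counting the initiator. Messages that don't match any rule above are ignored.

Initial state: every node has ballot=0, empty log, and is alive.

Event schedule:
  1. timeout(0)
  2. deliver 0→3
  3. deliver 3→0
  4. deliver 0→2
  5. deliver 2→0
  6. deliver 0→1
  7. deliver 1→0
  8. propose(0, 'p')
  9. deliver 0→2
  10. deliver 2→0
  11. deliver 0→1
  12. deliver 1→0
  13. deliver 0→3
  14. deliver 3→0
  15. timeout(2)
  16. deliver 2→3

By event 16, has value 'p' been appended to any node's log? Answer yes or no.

yes

step 1 timeout(0): 0={cand,b=4,log=-}
step 2 deliver 0→3: 3={foll,b=4,log=-}
step 3 deliver 3→0: —
step 4 deliver 0→2: 2={foll,b=4,log=-}
step 5 deliver 2→0: 0={lead,b=4,log=-}
step 6 deliver 0→1: 1={foll,b=4,log=-}
step 7 deliver 1→0: —
step 8 propose(0,'p'): —
step 9 deliver 0→2: 2={foll,b=4,log=p}
step 10 deliver 2→0: —
step 11 deliver 0→1: 1={foll,b=4,log=p}
step 12 deliver 1→0: 0={lead,b=4,log=p}
step 13 deliver 0→3: 3={foll,b=4,log=p}
step 14 deliver 3→0: —
step 15 timeout(2): 2={cand,b=10,log=p}
step 16 deliver 2→3: 3={foll,b=10,log=p}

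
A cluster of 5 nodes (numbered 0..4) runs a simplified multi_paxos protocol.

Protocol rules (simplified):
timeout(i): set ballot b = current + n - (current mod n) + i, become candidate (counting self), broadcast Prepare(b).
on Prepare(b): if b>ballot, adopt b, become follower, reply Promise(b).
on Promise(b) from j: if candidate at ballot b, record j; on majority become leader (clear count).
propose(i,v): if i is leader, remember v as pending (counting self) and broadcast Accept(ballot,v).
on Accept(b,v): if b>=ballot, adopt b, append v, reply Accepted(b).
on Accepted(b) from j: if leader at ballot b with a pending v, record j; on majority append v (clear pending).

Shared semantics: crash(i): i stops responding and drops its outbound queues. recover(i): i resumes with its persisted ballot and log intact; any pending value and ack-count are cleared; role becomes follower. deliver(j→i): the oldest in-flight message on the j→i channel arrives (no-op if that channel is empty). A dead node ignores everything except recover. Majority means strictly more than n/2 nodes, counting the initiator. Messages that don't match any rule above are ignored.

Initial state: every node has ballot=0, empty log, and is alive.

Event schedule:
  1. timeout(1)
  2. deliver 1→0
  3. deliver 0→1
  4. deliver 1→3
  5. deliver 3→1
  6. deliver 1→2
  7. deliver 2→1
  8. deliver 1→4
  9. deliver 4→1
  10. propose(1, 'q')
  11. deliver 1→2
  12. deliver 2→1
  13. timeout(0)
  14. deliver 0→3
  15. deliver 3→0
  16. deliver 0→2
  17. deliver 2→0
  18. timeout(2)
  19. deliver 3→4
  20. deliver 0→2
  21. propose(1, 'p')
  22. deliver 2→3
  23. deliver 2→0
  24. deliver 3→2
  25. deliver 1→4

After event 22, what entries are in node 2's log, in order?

e1 timeout(1): 1[cand,b=6,-]
e2 deliver 1→0: 0[foll,b=6,-]
e3 deliver 0→1: ·
e4 deliver 1→3: 3[foll,b=6,-]
e5 deliver 3→1: 1[lead,b=6,-]
e6 deliver 1→2: 2[foll,b=6,-]
e7 deliver 2→1: ·
e8 deliver 1→4: 4[foll,b=6,-]
e9 deliver 4→1: ·
e10 propose(1,'q'): ·
e11 deliver 1→2: 2[foll,b=6,q]
e12 deliver 2→1: ·
e13 timeout(0): 0[cand,b=10,-]
e14 deliver 0→3: 3[foll,b=10,-]
e15 deliver 3→0: ·
e16 deliver 0→2: 2[foll,b=10,q]
e17 deliver 2→0: 0[lead,b=10,-]
e18 timeout(2): 2[cand,b=17,q]
e19 deliver 3→4: ·
e20 deliver 0→2: ·
e21 propose(1,'p'): ·
e22 deliver 2→3: 3[foll,b=17,-]

q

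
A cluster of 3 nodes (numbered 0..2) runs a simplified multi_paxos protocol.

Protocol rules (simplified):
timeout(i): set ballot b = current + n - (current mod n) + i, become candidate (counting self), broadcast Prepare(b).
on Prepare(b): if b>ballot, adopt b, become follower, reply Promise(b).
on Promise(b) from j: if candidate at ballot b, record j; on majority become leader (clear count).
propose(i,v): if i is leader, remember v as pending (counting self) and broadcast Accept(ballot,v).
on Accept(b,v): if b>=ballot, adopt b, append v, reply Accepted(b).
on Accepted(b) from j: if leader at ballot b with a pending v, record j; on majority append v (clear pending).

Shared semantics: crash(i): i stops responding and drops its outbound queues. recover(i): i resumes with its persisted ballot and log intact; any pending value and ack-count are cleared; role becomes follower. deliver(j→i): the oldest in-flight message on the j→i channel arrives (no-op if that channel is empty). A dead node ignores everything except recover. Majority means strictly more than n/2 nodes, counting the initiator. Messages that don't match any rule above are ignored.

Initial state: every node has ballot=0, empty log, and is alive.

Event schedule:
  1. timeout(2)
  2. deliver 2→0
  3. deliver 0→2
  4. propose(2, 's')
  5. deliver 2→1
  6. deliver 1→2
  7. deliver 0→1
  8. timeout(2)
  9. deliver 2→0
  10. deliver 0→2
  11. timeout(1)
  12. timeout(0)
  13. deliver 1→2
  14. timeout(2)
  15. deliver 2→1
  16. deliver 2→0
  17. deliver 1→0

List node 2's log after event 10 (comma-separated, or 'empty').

empty

e1 timeout(2): 2[cand,b=5,-]
e2 deliver 2→0: 0[foll,b=5,-]
e3 deliver 0→2: 2[lead,b=5,-]
e4 propose(2,'s'): ·
e5 deliver 2→1: 1[foll,b=5,-]
e6 deliver 1→2: ·
e7 deliver 0→1: ·
e8 timeout(2): 2[cand,b=8,-]
e9 deliver 2→0: 0[foll,b=5,s]
e10 deliver 0→2: ·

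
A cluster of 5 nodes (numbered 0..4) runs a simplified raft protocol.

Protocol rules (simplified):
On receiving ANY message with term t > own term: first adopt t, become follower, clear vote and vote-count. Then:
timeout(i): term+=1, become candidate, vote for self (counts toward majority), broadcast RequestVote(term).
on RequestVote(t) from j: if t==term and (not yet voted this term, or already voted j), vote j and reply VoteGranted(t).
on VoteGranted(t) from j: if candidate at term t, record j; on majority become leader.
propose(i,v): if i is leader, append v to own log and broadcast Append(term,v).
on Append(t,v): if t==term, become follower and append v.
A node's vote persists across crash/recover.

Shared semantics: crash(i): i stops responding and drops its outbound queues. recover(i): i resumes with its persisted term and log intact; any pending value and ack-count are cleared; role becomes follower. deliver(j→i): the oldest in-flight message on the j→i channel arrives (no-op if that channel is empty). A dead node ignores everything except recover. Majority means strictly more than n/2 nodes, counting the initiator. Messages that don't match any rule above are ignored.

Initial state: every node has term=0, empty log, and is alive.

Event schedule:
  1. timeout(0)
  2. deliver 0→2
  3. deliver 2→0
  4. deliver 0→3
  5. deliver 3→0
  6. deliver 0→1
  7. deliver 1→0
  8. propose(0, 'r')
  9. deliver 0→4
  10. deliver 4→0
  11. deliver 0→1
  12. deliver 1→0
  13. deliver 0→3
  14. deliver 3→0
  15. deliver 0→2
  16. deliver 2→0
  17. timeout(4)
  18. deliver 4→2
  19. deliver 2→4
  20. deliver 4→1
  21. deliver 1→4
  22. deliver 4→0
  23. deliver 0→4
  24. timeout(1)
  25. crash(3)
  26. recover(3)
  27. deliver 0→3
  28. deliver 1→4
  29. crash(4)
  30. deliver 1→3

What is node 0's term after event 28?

2

step 1 timeout(0): 0={cand,t=1,log=-}
step 2 deliver 0→2: 2={foll,t=1,log=-}
step 3 deliver 2→0: —
step 4 deliver 0→3: 3={foll,t=1,log=-}
step 5 deliver 3→0: 0={lead,t=1,log=-}
step 6 deliver 0→1: 1={foll,t=1,log=-}
step 7 deliver 1→0: —
step 8 propose(0,'r'): 0={lead,t=1,log=r}
step 9 deliver 0→4: 4={foll,t=1,log=-}
step 10 deliver 4→0: —
step 11 deliver 0→1: 1={foll,t=1,log=r}
step 12 deliver 1→0: —
step 13 deliver 0→3: 3={foll,t=1,log=r}
step 14 deliver 3→0: —
step 15 deliver 0→2: 2={foll,t=1,log=r}
step 16 deliver 2→0: —
step 17 timeout(4): 4={cand,t=2,log=-}
step 18 deliver 4→2: 2={foll,t=2,log=r}
step 19 deliver 2→4: —
step 20 deliver 4→1: 1={foll,t=2,log=r}
step 21 deliver 1→4: 4={lead,t=2,log=-}
step 22 deliver 4→0: 0={foll,t=2,log=r}
step 23 deliver 0→4: —
step 24 timeout(1): 1={cand,t=3,log=r}
step 25 crash(3): 3={✗foll,t=1,log=r}
step 26 recover(3): 3={foll,t=1,log=r}
step 27 deliver 0→3: —
step 28 deliver 1→4: 4={foll,t=3,log=-}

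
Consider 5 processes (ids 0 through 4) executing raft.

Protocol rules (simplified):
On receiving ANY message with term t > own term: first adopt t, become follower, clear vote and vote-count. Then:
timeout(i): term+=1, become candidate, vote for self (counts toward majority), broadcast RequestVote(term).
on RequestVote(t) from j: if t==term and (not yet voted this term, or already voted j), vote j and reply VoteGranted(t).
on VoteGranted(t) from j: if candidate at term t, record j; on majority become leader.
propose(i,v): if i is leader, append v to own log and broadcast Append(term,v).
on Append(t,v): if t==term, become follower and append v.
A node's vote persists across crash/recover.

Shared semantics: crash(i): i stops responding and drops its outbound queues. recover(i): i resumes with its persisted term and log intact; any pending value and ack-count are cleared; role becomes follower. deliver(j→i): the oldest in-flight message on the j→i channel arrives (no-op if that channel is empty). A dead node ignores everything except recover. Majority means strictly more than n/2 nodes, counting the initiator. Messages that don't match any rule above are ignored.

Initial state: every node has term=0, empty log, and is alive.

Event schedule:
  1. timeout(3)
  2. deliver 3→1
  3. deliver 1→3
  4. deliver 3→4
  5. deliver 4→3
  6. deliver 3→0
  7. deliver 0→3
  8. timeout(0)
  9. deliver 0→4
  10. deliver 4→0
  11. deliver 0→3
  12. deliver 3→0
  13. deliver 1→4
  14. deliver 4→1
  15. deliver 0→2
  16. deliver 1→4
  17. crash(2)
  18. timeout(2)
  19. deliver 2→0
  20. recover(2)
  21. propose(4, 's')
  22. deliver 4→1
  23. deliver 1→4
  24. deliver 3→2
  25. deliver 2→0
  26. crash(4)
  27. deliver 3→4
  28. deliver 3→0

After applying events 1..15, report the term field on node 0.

step 1 timeout(3): 3={cand,t=1,log=-}
step 2 deliver 3→1: 1={foll,t=1,log=-}
step 3 deliver 1→3: —
step 4 deliver 3→4: 4={foll,t=1,log=-}
step 5 deliver 4→3: 3={lead,t=1,log=-}
step 6 deliver 3→0: 0={foll,t=1,log=-}
step 7 deliver 0→3: —
step 8 timeout(0): 0={cand,t=2,log=-}
step 9 deliver 0→4: 4={foll,t=2,log=-}
step 10 deliver 4→0: —
step 11 deliver 0→3: 3={foll,t=2,log=-}
step 12 deliver 3→0: 0={lead,t=2,log=-}
step 13 deliver 1→4: —
step 14 deliver 4→1: —
step 15 deliver 0→2: 2={foll,t=2,log=-}

2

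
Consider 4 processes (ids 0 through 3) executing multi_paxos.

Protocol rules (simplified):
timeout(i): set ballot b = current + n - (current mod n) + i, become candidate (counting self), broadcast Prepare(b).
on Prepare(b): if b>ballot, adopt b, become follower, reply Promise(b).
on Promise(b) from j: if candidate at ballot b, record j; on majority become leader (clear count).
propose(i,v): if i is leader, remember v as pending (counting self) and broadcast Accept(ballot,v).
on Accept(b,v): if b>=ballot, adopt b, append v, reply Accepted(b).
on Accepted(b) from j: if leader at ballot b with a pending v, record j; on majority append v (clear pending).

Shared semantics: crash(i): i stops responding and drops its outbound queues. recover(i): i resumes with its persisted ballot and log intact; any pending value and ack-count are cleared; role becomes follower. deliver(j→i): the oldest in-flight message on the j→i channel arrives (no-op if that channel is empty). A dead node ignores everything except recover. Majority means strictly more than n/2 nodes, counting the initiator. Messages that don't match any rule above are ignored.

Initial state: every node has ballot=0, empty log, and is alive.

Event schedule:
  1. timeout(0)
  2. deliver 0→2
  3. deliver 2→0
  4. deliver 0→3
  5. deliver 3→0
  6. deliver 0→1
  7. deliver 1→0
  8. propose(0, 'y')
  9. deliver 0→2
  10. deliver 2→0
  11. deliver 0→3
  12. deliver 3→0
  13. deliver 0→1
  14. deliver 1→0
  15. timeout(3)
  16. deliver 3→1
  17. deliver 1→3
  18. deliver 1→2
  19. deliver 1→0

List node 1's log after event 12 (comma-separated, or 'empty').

[1] timeout(0) → N0(cand b4 [-])
[2] deliver 0→2 → N2(foll b4 [-])
[3] deliver 2→0 → ∅
[4] deliver 0→3 → N3(foll b4 [-])
[5] deliver 3→0 → N0(lead b4 [-])
[6] deliver 0→1 → N1(foll b4 [-])
[7] deliver 1→0 → ∅
[8] propose(0,'y') → ∅
[9] deliver 0→2 → N2(foll b4 [y])
[10] deliver 2→0 → ∅
[11] deliver 0→3 → N3(foll b4 [y])
[12] deliver 3→0 → N0(lead b4 [y])

empty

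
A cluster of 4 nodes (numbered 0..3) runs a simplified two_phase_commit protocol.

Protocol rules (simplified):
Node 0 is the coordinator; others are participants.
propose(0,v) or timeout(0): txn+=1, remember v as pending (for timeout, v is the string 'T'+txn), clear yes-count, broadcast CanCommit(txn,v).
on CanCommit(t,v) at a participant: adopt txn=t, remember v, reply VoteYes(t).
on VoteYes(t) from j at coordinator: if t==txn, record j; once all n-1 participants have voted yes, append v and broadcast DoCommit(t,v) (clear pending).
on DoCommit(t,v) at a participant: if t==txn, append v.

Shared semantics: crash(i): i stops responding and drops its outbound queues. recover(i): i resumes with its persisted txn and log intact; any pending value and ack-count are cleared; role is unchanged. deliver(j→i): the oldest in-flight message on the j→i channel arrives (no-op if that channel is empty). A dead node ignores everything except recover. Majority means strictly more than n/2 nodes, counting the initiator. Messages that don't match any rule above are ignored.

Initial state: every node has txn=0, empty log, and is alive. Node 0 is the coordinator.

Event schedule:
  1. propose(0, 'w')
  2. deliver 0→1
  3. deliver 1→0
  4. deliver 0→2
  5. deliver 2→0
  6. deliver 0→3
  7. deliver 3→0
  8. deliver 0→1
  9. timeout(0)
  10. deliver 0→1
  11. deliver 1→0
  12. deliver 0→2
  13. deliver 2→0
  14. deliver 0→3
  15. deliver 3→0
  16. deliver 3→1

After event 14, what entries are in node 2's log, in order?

after 1 — propose(0,'w'): n0:coor/t1/[-]
after 2 — deliver 0→1: n1:part/t1/[-]
after 3 — deliver 1→0: ·
after 4 — deliver 0→2: n2:part/t1/[-]
after 5 — deliver 2→0: ·
after 6 — deliver 0→3: n3:part/t1/[-]
after 7 — deliver 3→0: n0:coor/t1/[w]
after 8 — deliver 0→1: n1:part/t1/[w]
after 9 — timeout(0): n0:coor/t2/[w]
after 10 — deliver 0→1: n1:part/t2/[w]
after 11 — deliver 1→0: ·
after 12 — deliver 0→2: n2:part/t1/[w]
after 13 — deliver 2→0: ·
after 14 — deliver 0→3: n3:part/t1/[w]

w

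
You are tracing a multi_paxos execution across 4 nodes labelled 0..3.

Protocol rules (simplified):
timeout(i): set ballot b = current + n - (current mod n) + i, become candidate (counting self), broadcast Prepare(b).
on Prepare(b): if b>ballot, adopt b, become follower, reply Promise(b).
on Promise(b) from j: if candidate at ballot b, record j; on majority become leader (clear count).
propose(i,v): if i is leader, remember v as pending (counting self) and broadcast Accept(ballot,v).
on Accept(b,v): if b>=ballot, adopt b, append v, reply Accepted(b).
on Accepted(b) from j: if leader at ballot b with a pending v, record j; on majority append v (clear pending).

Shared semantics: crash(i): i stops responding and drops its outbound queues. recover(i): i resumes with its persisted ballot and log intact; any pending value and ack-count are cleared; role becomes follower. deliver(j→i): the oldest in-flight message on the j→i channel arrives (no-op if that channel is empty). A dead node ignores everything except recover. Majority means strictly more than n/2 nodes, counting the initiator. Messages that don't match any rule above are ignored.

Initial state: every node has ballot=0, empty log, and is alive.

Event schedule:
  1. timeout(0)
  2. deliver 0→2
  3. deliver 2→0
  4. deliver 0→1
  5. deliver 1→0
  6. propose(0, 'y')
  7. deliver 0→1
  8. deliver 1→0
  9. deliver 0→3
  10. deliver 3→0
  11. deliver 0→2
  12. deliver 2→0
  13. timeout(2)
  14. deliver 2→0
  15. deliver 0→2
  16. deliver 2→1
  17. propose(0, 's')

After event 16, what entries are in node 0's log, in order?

y

step 1 timeout(0): 0={cand,b=4,log=-}
step 2 deliver 0→2: 2={foll,b=4,log=-}
step 3 deliver 2→0: —
step 4 deliver 0→1: 1={foll,b=4,log=-}
step 5 deliver 1→0: 0={lead,b=4,log=-}
step 6 propose(0,'y'): —
step 7 deliver 0→1: 1={foll,b=4,log=y}
step 8 deliver 1→0: —
step 9 deliver 0→3: 3={foll,b=4,log=-}
step 10 deliver 3→0: —
step 11 deliver 0→2: 2={foll,b=4,log=y}
step 12 deliver 2→0: 0={lead,b=4,log=y}
step 13 timeout(2): 2={cand,b=10,log=y}
step 14 deliver 2→0: 0={foll,b=10,log=y}
step 15 deliver 0→2: —
step 16 deliver 2→1: 1={foll,b=10,log=y}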